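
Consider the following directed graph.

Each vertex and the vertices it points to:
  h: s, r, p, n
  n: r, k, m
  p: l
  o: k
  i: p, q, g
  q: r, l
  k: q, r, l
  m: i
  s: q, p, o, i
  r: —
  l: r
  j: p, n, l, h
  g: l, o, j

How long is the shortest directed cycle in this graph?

5

For each vertex v, BFS finds the shortest path from v back to v.
The shortest such closed walk is j → h → s → i → g → j, length 5.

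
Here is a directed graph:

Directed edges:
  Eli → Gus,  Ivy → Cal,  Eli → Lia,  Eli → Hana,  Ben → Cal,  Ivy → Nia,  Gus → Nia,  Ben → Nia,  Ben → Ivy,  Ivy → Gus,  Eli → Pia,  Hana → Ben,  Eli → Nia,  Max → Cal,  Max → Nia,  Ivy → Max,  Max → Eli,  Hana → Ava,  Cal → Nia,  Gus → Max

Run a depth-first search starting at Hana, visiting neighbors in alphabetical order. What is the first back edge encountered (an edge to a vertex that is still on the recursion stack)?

Eli->Gus

DFS from Hana (visiting neighbors in alphabetical order); mark gray on enter, black on exit:
Hana gray
  Ava gray
  Ava black
  Ben gray
    Cal gray
      Nia gray
      Nia black
    Cal black
    Ivy gray
      Ivy→Cal: Cal black — skip
      Gus gray
        Max gray
          Max→Cal: Cal black — skip
          Eli gray
            Eli→Gus: Gus is gray → back edge
First back edge: Eli → Gus.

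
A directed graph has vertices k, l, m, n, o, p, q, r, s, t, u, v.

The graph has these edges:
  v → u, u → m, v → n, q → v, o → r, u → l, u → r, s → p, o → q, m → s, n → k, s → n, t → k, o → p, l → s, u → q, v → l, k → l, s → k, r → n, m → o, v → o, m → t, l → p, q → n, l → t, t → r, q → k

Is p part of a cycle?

No

p lies on a cycle iff there is a path from p back to itself.
Exploring from p, it never reaches itself; equivalently, its strongly connected component is a singleton.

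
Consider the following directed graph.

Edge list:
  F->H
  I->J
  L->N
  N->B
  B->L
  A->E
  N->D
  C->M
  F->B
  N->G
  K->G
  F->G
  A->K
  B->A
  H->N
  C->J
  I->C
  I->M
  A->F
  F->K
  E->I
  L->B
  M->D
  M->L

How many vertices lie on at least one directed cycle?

10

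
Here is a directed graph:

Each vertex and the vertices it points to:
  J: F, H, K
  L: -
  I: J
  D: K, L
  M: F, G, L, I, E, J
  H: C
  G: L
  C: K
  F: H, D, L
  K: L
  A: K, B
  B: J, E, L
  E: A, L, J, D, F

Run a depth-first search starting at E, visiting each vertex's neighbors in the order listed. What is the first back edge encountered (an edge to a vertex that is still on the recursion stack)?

B->E

DFS from E (visiting each vertex's neighbors in the order listed); mark gray on enter, black on exit:
E gray
  A gray
    K gray
      L gray
      L black
    K black
    B gray
      J gray
        F gray
          H gray
            C gray
              C→K: K black — skip
            C black
          H black
          D gray
            D→K: K black — skip
            D→L: L black — skip
          D black
          F→L: L black — skip
        F black
        J→H: H black — skip
        J→K: K black — skip
      J black
      B→E: E is gray → back edge
First back edge: B → E.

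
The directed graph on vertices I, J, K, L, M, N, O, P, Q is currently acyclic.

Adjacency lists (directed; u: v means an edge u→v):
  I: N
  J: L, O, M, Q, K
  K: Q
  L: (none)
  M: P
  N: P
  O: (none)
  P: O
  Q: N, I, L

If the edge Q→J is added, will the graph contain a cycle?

Adding Q→J creates a cycle iff J can already reach Q.
Path from J: J → Q.
So J → … → Q → J is a cycle.

Yes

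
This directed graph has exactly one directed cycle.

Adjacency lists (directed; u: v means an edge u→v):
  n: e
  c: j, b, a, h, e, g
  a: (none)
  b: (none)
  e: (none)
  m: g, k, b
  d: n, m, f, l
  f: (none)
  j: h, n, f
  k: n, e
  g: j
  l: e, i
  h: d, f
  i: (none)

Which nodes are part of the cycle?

d, g, h, j, m

DFS with gray/black marking from h:
h gray
  d gray
    n gray
      e gray
      e black
    n black
    m gray
      g gray
        j gray
          j→h: h is gray → back edge
Back edge closes the cycle h → d → m → g → j → h; its vertices are {d, g, h, j, m}.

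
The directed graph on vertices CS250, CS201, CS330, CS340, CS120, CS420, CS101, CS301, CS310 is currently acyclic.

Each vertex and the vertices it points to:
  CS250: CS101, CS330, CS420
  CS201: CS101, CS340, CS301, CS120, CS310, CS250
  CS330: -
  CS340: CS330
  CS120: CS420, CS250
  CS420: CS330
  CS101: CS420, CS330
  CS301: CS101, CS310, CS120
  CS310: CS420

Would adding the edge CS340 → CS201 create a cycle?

Yes

Adding CS340→CS201 creates a cycle iff CS201 can already reach CS340.
Path from CS201: CS201 → CS340.
So CS201 → … → CS340 → CS201 is a cycle.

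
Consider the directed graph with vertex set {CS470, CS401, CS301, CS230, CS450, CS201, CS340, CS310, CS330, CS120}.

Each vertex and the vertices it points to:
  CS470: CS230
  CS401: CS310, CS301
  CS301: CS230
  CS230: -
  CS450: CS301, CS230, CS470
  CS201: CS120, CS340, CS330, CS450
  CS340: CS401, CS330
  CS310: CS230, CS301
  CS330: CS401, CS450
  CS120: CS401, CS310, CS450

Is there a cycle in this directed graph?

DFS with white/gray/black marking, starting from CS301:
CS301 gray
  CS230 gray
  CS230 black
CS301 black
CS470 gray
  CS470→CS230: CS230 black — skip
CS470 black
CS401 gray
  CS310 gray
    CS310→CS230: CS230 black — skip
    CS310→CS301: CS301 black — skip
  CS310 black
  CS401→CS301: CS301 black — skip
CS401 black
CS450 gray
  CS450→CS301: CS301 black — skip
  CS450→CS230: CS230 black — skip
  CS450→CS470: CS470 black — skip
CS450 black
CS201 gray
  CS120 gray
    CS120→CS401: CS401 black — skip
    CS120→CS310: CS310 black — skip
    CS120→CS450: CS450 black — skip
  CS120 black
  CS340 gray
    CS340→CS401: CS401 black — skip
    CS330 gray
      CS330→CS401: CS401 black — skip
      CS330→CS450: CS450 black — skip
    CS330 black
  CS340 black
  CS201→CS330: CS330 black — skip
  CS201→CS450: CS450 black — skip
CS201 black
Every edge goes to a white or black vertex — no back edge, so the graph is acyclic.

No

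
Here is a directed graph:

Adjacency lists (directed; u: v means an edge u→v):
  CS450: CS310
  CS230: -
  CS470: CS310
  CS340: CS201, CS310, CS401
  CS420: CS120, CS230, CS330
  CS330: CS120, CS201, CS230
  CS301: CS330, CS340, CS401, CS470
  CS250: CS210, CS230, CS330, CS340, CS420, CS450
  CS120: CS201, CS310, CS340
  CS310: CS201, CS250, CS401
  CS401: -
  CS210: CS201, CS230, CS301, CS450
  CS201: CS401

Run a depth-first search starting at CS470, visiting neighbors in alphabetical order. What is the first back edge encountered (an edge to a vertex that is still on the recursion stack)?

CS120→CS310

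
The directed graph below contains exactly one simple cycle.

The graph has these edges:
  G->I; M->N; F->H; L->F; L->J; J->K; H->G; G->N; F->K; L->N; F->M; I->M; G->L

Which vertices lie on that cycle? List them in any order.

F, G, H, L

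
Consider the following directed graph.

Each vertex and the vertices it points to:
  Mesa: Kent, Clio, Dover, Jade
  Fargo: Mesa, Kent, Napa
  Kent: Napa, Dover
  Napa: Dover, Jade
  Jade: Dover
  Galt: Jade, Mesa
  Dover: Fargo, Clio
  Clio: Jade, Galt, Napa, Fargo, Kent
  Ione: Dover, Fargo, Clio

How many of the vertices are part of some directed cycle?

A vertex is on a directed cycle iff it belongs to a strongly connected component of size ≥ 2 (or has a self-loop).
The vertices on cycles are {Clio, Galt, Jade, Kent, Mesa, Napa, Dover, Fargo} — 8 in total.

8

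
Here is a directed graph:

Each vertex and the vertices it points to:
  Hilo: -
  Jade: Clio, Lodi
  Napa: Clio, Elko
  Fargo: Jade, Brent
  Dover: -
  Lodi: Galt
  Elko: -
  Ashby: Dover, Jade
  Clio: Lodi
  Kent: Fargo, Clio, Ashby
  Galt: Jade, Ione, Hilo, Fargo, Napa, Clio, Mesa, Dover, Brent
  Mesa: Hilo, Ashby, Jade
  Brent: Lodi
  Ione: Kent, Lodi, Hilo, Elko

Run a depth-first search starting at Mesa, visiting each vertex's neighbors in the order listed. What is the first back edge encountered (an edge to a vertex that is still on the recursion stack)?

Galt->Jade

DFS from Mesa (visiting each vertex's neighbors in the order listed); mark gray on enter, black on exit:
Mesa gray
  Hilo gray
  Hilo black
  Ashby gray
    Dover gray
    Dover black
    Jade gray
      Clio gray
        Lodi gray
          Galt gray
            Galt→Jade: Jade is gray → back edge
First back edge: Galt → Jade.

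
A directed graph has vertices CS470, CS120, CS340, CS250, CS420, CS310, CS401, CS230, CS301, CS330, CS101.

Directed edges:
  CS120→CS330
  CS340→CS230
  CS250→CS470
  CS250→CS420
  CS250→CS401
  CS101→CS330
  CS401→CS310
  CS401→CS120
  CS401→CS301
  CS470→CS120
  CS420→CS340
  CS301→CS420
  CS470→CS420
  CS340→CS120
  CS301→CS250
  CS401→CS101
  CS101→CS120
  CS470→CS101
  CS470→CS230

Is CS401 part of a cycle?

CS401 is on a cycle iff CS401 can reach itself via ≥1 edge.
CS401 → CS301 → CS250 → CS401 — yes.

Yes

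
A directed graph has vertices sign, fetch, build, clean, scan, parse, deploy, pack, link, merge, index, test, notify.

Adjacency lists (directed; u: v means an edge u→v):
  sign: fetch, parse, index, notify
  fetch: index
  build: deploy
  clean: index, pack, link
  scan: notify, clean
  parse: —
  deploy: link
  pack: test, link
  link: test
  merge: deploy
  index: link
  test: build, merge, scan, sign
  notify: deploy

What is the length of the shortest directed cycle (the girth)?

4

For each vertex v, BFS finds the shortest path from v back to v.
The shortest such closed walk is test → build → deploy → link → test, length 4.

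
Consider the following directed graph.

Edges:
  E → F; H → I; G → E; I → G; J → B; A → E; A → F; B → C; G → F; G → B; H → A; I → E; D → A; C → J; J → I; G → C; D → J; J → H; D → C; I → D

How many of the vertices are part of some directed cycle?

7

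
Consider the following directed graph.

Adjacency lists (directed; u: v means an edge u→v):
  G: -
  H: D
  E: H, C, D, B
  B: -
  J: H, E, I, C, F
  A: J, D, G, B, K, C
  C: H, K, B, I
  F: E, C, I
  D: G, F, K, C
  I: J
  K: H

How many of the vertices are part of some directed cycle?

A vertex is on a directed cycle iff it belongs to a strongly connected component of size ≥ 2 (or has a self-loop).
The vertices on cycles are {C, D, E, F, H, I, J, K} — 8 in total.

8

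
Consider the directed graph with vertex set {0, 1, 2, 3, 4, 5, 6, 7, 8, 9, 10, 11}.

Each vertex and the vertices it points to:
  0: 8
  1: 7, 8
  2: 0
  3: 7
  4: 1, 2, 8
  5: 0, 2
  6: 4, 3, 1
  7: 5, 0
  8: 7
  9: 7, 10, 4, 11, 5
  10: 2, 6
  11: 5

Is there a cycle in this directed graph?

DFS with white/gray/black marking, starting from 9:
9 gray
  7 gray
    5 gray
      0 gray
        8 gray
          8→7: 7 is gray → back edge
Back edge found, so a cycle exists: 7 → 5 → 0 → 8 → 7.

Yes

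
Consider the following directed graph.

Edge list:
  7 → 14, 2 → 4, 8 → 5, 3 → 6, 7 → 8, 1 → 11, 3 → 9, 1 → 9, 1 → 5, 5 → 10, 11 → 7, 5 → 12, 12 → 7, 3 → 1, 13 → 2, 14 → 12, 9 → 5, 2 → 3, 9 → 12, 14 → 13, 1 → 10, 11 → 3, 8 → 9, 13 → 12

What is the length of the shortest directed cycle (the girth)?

3

For each vertex v, BFS finds the shortest path from v back to v.
The shortest such closed walk is 3 → 1 → 11 → 3, length 3.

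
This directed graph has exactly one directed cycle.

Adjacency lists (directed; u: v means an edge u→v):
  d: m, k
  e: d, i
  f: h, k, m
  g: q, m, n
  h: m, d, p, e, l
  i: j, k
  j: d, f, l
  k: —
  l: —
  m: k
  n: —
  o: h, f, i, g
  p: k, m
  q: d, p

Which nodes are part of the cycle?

DFS with gray/black marking from i:
i gray
  j gray
    d gray
      m gray
        k gray
        k black
      m black
      d→k: k black — skip
    d black
    f gray
      h gray
        h→m: m black — skip
        h→d: d black — skip
        p gray
          p→k: k black — skip
          p→m: m black — skip
        p black
        e gray
          e→d: d black — skip
          e→i: i is gray → back edge
Back edge closes the cycle i → j → f → h → e → i; its vertices are {e, f, h, i, j}.

e, f, h, i, j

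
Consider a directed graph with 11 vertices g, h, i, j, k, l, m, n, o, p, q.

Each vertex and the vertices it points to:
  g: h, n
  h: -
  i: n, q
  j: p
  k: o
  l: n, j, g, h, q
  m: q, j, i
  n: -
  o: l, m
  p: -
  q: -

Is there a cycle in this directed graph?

DFS with white/gray/black marking, starting from o:
o gray
  l gray
    n gray
    n black
    j gray
      p gray
      p black
    j black
    g gray
      h gray
      h black
      g→n: n black — skip
    g black
    l→h: h black — skip
    q gray
    q black
  l black
  m gray
    m→q: q black — skip
    m→j: j black — skip
    i gray
      i→n: n black — skip
      i→q: q black — skip
    i black
  m black
o black
k gray
  k→o: o black — skip
k black
Every edge goes to a white or black vertex — no back edge, so the graph is acyclic.

No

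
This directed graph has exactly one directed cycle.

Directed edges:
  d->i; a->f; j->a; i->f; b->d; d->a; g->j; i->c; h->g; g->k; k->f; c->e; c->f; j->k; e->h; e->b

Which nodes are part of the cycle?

DFS with gray/black marking from e:
e gray
  b gray
    d gray
      a gray
        f gray
        f black
      a black
      i gray
        c gray
          c→f: f black — skip
          c→e: e is gray → back edge
Back edge closes the cycle e → b → d → i → c → e; its vertices are {b, c, d, e, i}.

b, c, d, e, i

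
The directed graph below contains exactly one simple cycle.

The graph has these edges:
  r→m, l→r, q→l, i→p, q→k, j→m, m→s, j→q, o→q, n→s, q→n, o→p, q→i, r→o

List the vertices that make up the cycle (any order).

l, o, q, r

DFS with gray/black marking from q:
q gray
  n gray
    s gray
    s black
  n black
  k gray
  k black
  i gray
    p gray
    p black
  i black
  l gray
    r gray
      m gray
        m→s: s black — skip
      m black
      o gray
        o→q: q is gray → back edge
Back edge closes the cycle q → l → r → o → q; its vertices are {l, o, q, r}.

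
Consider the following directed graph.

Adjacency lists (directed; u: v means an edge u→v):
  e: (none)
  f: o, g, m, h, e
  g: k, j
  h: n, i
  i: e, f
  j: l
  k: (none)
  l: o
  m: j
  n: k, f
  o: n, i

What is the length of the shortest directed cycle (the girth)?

3

For each vertex v, BFS finds the shortest path from v back to v.
The shortest such closed walk is f → o → n → f, length 3.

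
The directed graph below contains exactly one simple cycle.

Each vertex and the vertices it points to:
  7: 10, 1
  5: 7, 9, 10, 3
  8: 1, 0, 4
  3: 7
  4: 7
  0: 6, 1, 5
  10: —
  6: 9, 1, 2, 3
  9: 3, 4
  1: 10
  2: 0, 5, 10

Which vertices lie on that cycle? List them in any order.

0, 2, 6

DFS with gray/black marking from 0:
0 gray
  6 gray
    9 gray
      3 gray
        7 gray
          10 gray
          10 black
          1 gray
            1→10: 10 black — skip
          1 black
        7 black
      3 black
      4 gray
        4→7: 7 black — skip
      4 black
    9 black
    6→1: 1 black — skip
    2 gray
      2→0: 0 is gray → back edge
Back edge closes the cycle 0 → 6 → 2 → 0; its vertices are {0, 2, 6}.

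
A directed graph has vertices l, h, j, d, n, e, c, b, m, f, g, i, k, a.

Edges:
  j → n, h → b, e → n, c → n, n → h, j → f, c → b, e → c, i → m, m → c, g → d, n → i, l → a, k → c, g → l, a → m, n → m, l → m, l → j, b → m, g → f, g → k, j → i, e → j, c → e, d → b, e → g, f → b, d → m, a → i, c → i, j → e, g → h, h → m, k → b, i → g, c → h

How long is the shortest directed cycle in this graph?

For each vertex v, BFS finds the shortest path from v back to v.
The shortest such closed walk is e → j → e, length 2.

2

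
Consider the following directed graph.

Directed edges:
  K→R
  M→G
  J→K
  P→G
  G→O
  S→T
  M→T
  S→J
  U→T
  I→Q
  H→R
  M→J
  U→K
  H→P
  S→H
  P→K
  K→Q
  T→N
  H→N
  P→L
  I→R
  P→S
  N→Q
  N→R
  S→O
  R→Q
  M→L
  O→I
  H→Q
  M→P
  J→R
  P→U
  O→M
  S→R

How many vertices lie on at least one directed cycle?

A vertex is on a directed cycle iff it belongs to a strongly connected component of size ≥ 2 (or has a self-loop).
The vertices on cycles are {G, H, M, O, P, S} — 6 in total.

6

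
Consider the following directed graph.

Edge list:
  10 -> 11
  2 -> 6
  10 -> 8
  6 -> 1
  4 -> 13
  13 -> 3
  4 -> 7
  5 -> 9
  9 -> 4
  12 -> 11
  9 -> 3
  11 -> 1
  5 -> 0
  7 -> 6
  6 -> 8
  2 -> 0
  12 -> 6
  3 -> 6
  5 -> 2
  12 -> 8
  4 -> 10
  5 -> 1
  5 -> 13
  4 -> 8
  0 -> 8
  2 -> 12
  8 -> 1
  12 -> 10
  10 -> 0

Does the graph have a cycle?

No

DFS with white/gray/black marking, starting from 7:
7 gray
  6 gray
    1 gray
    1 black
    8 gray
      8→1: 1 black — skip
    8 black
  6 black
7 black
10 gray
  10→8: 8 black — skip
  11 gray
    11→1: 1 black — skip
  11 black
  0 gray
    0→8: 8 black — skip
  0 black
10 black
5 gray
  9 gray
    4 gray
      13 gray
        3 gray
          3→6: 6 black — skip
        3 black
      13 black
      4→8: 8 black — skip
      4→7: 7 black — skip
      4→10: 10 black — skip
    4 black
    9→3: 3 black — skip
  9 black
  5→1: 1 black — skip
  5→13: 13 black — skip
  5→0: 0 black — skip
  2 gray
    12 gray
      12→6: 6 black — skip
      12→11: 11 black — skip
      12→8: 8 black — skip
      12→10: 10 black — skip
    12 black
    2→6: 6 black — skip
    2→0: 0 black — skip
  2 black
5 black
Every edge goes to a white or black vertex — no back edge, so the graph is acyclic.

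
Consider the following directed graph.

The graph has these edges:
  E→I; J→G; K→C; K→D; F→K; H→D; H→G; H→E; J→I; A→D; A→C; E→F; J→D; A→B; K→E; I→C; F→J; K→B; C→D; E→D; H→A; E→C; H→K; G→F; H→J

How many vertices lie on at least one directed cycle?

A vertex is on a directed cycle iff it belongs to a strongly connected component of size ≥ 2 (or has a self-loop).
The vertices on cycles are {E, F, G, J, K} — 5 in total.

5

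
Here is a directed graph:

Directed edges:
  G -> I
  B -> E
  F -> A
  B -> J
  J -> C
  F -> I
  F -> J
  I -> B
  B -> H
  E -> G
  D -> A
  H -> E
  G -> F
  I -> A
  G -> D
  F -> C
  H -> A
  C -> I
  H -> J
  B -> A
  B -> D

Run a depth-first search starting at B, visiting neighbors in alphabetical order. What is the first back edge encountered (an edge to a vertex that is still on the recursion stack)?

I→B

DFS from B (visiting neighbors in alphabetical order); mark gray on enter, black on exit:
B gray
  A gray
  A black
  D gray
    D→A: A black — skip
  D black
  E gray
    G gray
      G→D: D black — skip
      F gray
        F→A: A black — skip
        C gray
          I gray
            I→A: A black — skip
            I→B: B is gray → back edge
First back edge: I → B.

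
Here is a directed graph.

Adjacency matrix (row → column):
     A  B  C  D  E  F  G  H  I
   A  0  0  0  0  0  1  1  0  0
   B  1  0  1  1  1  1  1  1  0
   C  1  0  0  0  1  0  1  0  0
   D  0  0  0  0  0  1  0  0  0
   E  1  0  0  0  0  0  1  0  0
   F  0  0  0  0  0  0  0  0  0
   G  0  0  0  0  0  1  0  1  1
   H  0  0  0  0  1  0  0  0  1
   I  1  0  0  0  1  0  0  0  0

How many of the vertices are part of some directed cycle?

5

A vertex is on a directed cycle iff it belongs to a strongly connected component of size ≥ 2 (or has a self-loop).
The vertices on cycles are {A, E, G, H, I} — 5 in total.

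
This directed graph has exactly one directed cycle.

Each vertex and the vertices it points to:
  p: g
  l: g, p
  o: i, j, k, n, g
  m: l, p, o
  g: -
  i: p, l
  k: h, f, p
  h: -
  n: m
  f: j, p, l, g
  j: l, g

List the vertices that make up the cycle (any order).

m, n, o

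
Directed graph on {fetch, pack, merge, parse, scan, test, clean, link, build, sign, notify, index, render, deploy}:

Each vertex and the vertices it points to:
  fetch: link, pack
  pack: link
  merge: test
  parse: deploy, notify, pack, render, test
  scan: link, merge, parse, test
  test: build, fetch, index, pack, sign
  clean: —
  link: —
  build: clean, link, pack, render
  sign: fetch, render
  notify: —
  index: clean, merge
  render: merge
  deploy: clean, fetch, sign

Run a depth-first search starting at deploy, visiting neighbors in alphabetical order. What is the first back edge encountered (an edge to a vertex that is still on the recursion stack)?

build->render

DFS from deploy (visiting neighbors in alphabetical order); mark gray on enter, black on exit:
deploy gray
  clean gray
  clean black
  fetch gray
    link gray
    link black
    pack gray
      pack→link: link black — skip
    pack black
  fetch black
  sign gray
    sign→fetch: fetch black — skip
    render gray
      merge gray
        test gray
          build gray
            build→clean: clean black — skip
            build→link: link black — skip
            build→pack: pack black — skip
            build→render: render is gray → back edge
First back edge: build → render.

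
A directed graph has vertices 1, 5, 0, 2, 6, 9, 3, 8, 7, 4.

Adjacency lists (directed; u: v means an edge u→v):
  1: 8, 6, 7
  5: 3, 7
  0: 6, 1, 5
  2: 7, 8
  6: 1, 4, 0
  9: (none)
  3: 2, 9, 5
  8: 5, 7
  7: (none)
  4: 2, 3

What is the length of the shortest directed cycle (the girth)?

2

For each vertex v, BFS finds the shortest path from v back to v.
The shortest such closed walk is 6 → 1 → 6, length 2.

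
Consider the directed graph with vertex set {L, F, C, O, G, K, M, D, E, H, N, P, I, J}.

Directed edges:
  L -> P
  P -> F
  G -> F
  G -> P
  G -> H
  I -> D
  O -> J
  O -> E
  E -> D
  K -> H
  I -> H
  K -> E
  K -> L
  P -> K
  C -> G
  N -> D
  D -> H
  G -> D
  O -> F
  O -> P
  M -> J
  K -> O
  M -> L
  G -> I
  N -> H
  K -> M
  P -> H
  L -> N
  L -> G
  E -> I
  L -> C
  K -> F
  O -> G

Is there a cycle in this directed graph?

DFS with white/gray/black marking, starting from E:
E gray
  D gray
    H gray
    H black
  D black
  I gray
    I→H: H black — skip
    I→D: D black — skip
  I black
E black
L gray
  N gray
    N→H: H black — skip
    N→D: D black — skip
  N black
  C gray
    G gray
      P gray
        K gray
          F gray
          F black
          O gray
            J gray
            J black
            O→G: G is gray → back edge
Back edge found, so a cycle exists: G → P → K → O → G.

Yes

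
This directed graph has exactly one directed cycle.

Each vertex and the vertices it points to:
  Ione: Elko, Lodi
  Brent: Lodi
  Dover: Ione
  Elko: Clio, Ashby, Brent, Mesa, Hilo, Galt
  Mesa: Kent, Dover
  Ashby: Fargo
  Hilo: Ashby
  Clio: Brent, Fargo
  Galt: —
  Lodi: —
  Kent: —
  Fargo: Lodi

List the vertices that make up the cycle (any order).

Elko, Ione, Mesa, Dover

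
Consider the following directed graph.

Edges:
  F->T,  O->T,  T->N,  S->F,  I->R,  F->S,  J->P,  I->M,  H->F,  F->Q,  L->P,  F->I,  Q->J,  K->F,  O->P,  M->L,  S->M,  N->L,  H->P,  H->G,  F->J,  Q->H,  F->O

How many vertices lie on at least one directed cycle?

A vertex is on a directed cycle iff it belongs to a strongly connected component of size ≥ 2 (or has a self-loop).
The vertices on cycles are {F, H, Q, S} — 4 in total.

4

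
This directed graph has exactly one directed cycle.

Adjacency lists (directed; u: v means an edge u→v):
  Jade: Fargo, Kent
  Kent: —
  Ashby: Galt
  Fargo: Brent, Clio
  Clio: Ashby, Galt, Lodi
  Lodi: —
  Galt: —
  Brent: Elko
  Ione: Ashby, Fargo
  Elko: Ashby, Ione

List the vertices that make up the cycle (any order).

DFS with gray/black marking from Fargo:
Fargo gray
  Brent gray
    Elko gray
      Ashby gray
        Galt gray
        Galt black
      Ashby black
      Ione gray
        Ione→Ashby: Ashby black — skip
        Ione→Fargo: Fargo is gray → back edge
Back edge closes the cycle Fargo → Brent → Elko → Ione → Fargo; its vertices are {Elko, Ione, Brent, Fargo}.

Elko, Ione, Brent, Fargo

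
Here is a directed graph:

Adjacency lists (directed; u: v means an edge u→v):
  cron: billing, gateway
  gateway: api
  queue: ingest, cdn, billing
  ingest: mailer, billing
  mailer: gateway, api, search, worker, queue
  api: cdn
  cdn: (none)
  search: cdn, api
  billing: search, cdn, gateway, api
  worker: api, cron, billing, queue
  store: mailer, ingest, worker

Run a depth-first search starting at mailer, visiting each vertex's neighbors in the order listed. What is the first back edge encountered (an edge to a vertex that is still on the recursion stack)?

ingest→mailer

DFS from mailer (visiting each vertex's neighbors in the order listed); mark gray on enter, black on exit:
mailer gray
  gateway gray
    api gray
      cdn gray
      cdn black
    api black
  gateway black
  mailer→api: api black — skip
  search gray
    search→cdn: cdn black — skip
    search→api: api black — skip
  search black
  worker gray
    worker→api: api black — skip
    cron gray
      billing gray
        billing→search: search black — skip
        billing→cdn: cdn black — skip
        billing→gateway: gateway black — skip
        billing→api: api black — skip
      billing black
      cron→gateway: gateway black — skip
    cron black
    worker→billing: billing black — skip
    queue gray
      ingest gray
        ingest→mailer: mailer is gray → back edge
First back edge: ingest → mailer.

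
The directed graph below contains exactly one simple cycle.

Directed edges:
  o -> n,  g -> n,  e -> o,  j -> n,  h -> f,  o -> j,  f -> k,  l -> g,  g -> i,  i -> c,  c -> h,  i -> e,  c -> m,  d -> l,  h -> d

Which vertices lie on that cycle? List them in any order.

c, d, g, h, i, l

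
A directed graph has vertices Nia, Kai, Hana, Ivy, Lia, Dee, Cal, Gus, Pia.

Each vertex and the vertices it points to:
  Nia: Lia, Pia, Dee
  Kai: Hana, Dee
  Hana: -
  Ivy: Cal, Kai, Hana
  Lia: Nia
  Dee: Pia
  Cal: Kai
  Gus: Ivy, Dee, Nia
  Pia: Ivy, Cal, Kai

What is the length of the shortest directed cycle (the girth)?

For each vertex v, BFS finds the shortest path from v back to v.
The shortest such closed walk is Nia → Lia → Nia, length 2.

2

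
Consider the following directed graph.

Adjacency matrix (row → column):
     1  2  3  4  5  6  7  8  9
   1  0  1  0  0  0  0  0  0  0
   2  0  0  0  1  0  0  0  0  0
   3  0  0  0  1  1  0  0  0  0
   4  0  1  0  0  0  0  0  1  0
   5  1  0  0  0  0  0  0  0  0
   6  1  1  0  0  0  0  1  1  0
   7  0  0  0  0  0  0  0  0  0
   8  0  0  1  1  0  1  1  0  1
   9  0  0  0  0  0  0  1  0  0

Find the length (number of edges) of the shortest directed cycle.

2

For each vertex v, BFS finds the shortest path from v back to v.
The shortest such closed walk is 4 → 2 → 4, length 2.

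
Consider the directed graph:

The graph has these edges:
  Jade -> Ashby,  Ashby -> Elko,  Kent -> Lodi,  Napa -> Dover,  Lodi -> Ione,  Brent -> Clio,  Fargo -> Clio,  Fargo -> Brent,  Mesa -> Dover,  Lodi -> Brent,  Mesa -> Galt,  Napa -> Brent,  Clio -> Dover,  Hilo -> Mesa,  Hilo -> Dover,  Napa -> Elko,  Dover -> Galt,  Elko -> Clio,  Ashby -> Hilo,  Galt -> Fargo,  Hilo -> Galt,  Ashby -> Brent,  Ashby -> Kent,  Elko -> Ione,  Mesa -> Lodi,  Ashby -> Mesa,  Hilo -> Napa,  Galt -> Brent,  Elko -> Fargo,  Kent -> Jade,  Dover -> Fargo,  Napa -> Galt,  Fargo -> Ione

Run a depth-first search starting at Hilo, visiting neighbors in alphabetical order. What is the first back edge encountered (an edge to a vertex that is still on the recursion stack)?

Clio->Dover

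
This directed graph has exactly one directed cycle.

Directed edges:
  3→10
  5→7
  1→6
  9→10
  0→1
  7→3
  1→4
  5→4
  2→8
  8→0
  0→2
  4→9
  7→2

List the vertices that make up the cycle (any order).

DFS with gray/black marking from 2:
2 gray
  8 gray
    0 gray
      0→2: 2 is gray → back edge
Back edge closes the cycle 2 → 8 → 0 → 2; its vertices are {0, 2, 8}.

0, 2, 8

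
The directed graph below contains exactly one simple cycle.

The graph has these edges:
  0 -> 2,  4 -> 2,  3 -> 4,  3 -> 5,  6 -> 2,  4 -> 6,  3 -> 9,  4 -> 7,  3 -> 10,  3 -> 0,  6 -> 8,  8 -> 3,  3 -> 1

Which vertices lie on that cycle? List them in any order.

3, 4, 6, 8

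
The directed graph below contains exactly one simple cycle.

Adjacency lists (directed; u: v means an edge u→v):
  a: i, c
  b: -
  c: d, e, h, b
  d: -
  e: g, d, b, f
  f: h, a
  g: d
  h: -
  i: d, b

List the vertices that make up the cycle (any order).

a, c, e, f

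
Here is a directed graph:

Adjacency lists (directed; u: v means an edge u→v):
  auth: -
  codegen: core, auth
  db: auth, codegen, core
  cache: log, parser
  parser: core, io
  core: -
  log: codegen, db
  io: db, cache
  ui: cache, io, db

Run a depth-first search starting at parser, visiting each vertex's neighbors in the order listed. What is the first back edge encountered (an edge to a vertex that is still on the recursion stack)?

cache→parser

DFS from parser (visiting each vertex's neighbors in the order listed); mark gray on enter, black on exit:
parser gray
  core gray
  core black
  io gray
    db gray
      auth gray
      auth black
      codegen gray
        codegen→core: core black — skip
        codegen→auth: auth black — skip
      codegen black
      db→core: core black — skip
    db black
    cache gray
      log gray
        log→codegen: codegen black — skip
        log→db: db black — skip
      log black
      cache→parser: parser is gray → back edge
First back edge: cache → parser.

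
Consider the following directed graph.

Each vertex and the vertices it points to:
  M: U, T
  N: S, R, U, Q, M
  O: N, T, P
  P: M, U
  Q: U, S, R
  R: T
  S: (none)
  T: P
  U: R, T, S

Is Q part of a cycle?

No

Q lies on a cycle iff there is a path from Q back to itself.
Exploring from Q, it never reaches itself; equivalently, its strongly connected component is a singleton.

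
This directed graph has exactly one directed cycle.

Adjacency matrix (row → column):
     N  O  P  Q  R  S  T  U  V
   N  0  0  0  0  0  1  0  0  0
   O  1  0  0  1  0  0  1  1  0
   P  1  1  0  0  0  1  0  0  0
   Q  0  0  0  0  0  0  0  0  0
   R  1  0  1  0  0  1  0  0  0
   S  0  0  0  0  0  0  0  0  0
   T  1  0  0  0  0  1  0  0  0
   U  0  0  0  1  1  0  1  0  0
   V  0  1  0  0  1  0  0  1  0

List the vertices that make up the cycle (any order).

DFS with gray/black marking from O:
O gray
  U gray
    T gray
      S gray
      S black
      N gray
        N→S: S black — skip
      N black
    T black
    R gray
      R→S: S black — skip
      P gray
        P→O: O is gray → back edge
Back edge closes the cycle O → U → R → P → O; its vertices are {O, P, R, U}.

O, P, R, U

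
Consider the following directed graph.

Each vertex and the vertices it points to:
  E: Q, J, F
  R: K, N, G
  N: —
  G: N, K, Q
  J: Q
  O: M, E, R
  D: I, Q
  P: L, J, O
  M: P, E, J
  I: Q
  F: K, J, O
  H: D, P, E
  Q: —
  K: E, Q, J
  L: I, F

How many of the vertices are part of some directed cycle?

9

A vertex is on a directed cycle iff it belongs to a strongly connected component of size ≥ 2 (or has a self-loop).
The vertices on cycles are {E, F, G, K, L, M, O, P, R} — 9 in total.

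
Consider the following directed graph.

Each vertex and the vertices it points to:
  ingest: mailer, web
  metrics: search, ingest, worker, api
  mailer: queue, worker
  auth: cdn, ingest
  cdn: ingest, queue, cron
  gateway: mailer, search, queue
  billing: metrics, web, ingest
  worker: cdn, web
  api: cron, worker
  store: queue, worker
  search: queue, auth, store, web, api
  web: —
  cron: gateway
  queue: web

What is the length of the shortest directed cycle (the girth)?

For each vertex v, BFS finds the shortest path from v back to v.
The shortest such closed walk is search → api → cron → gateway → search, length 4.

4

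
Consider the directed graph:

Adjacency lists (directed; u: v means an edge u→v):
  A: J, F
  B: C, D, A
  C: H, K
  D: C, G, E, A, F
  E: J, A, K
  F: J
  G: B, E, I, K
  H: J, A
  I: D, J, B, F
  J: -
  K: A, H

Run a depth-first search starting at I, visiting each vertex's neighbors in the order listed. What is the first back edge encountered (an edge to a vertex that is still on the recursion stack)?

DFS from I (visiting each vertex's neighbors in the order listed); mark gray on enter, black on exit:
I gray
  D gray
    C gray
      H gray
        J gray
        J black
        A gray
          A→J: J black — skip
          F gray
            F→J: J black — skip
          F black
        A black
      H black
      K gray
        K→A: A black — skip
        K→H: H black — skip
      K black
    C black
    G gray
      B gray
        B→C: C black — skip
        B→D: D is gray → back edge
First back edge: B → D.

B→D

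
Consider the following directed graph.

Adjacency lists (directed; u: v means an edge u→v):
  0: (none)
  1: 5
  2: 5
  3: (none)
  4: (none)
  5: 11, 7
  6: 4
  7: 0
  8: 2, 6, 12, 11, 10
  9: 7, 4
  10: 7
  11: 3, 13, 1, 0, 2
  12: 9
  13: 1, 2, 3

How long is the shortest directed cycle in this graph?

3

For each vertex v, BFS finds the shortest path from v back to v.
The shortest such closed walk is 11 → 1 → 5 → 11, length 3.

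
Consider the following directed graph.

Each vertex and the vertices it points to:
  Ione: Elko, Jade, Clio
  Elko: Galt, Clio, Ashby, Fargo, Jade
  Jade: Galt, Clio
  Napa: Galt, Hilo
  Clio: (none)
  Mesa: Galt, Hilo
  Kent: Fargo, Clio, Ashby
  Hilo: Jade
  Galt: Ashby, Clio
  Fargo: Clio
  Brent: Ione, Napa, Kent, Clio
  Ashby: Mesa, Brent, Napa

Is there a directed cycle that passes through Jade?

Jade is on a cycle iff Jade can reach itself via ≥1 edge.
Jade → Galt → Ashby → Mesa → Hilo → Jade — yes.

Yes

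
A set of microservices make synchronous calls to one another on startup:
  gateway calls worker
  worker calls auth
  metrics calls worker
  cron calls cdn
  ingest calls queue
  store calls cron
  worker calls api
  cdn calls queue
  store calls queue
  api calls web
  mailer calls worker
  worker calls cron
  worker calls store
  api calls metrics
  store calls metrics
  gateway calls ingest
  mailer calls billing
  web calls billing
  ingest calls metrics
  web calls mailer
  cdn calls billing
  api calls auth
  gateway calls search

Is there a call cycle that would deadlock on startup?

DFS with white/gray/black marking, starting from worker:
worker gray
  api gray
    auth gray
    auth black
    web gray
      mailer gray
        billing gray
        billing black
        mailer→worker: worker is gray → back edge
Back edge found, so a cycle exists: worker → api → web → mailer → worker.

Yes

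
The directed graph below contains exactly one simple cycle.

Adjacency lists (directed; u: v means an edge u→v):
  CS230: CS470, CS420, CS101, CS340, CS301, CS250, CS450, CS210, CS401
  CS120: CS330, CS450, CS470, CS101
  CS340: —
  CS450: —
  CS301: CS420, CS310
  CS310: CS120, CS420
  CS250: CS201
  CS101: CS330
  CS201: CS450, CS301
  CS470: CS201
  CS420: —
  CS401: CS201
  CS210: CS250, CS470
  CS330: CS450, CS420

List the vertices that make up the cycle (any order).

DFS with gray/black marking from CS301:
CS301 gray
  CS420 gray
  CS420 black
  CS310 gray
    CS120 gray
      CS330 gray
        CS450 gray
        CS450 black
        CS330→CS420: CS420 black — skip
      CS330 black
      CS120→CS450: CS450 black — skip
      CS470 gray
        CS201 gray
          CS201→CS450: CS450 black — skip
          CS201→CS301: CS301 is gray → back edge
Back edge closes the cycle CS301 → CS310 → CS120 → CS470 → CS201 → CS301; its vertices are {CS120, CS201, CS301, CS310, CS470}.

CS120, CS201, CS301, CS310, CS470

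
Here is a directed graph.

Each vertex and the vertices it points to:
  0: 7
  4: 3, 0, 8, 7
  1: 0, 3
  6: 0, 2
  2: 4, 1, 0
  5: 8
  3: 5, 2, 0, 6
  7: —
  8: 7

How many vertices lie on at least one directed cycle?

5

A vertex is on a directed cycle iff it belongs to a strongly connected component of size ≥ 2 (or has a self-loop).
The vertices on cycles are {1, 2, 3, 4, 6} — 5 in total.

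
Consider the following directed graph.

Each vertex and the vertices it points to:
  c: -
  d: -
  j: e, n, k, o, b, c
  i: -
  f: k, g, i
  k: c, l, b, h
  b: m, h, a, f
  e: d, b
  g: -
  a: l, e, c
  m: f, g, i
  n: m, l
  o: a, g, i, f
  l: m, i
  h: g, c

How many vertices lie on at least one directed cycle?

7

A vertex is on a directed cycle iff it belongs to a strongly connected component of size ≥ 2 (or has a self-loop).
The vertices on cycles are {a, b, e, f, k, l, m} — 7 in total.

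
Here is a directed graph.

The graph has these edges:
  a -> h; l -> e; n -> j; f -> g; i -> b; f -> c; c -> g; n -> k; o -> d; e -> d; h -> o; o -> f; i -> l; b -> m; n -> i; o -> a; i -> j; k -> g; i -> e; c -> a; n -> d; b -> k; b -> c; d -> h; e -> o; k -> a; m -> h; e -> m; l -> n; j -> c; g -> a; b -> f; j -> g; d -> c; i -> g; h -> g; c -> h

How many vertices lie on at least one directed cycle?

10

A vertex is on a directed cycle iff it belongs to a strongly connected component of size ≥ 2 (or has a self-loop).
The vertices on cycles are {a, c, d, f, g, h, i, l, n, o} — 10 in total.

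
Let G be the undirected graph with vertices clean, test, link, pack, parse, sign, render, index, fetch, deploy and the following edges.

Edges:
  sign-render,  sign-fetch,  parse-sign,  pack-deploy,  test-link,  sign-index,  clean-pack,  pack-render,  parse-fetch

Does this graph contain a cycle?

DFS, tracking each vertex's parent; an edge to a visited non-parent vertex closes a cycle.
Start from fetch:
visit fetch (parent –)
  visit parse (parent fetch)
    visit sign (parent parse)
      sign–parse: parent, skip
      sign–fetch: fetch visited and ≠ parent → cycle
Cycle: fetch – parse – sign – fetch.

Yes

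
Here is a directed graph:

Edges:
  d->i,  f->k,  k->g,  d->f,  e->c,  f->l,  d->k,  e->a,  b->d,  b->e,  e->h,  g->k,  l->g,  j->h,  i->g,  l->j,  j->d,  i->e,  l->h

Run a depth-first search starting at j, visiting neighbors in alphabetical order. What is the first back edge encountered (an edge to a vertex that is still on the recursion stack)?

g→k

DFS from j (visiting neighbors in alphabetical order); mark gray on enter, black on exit:
j gray
  d gray
    f gray
      k gray
        g gray
          g→k: k is gray → back edge
First back edge: g → k.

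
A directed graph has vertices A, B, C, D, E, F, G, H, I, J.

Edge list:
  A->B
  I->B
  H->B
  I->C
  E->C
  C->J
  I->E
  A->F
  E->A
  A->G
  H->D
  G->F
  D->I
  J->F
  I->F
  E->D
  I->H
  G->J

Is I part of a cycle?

Yes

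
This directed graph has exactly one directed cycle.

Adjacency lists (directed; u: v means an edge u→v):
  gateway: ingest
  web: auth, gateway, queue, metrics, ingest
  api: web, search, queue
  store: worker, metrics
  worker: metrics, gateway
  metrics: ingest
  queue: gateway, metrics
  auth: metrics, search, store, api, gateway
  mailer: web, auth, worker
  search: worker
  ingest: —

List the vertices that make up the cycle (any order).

api, web, auth

DFS with gray/black marking from auth:
auth gray
  metrics gray
    ingest gray
    ingest black
  metrics black
  search gray
    worker gray
      worker→metrics: metrics black — skip
      gateway gray
        gateway→ingest: ingest black — skip
      gateway black
    worker black
  search black
  store gray
    store→worker: worker black — skip
    store→metrics: metrics black — skip
  store black
  api gray
    web gray
      web→auth: auth is gray → back edge
Back edge closes the cycle auth → api → web → auth; its vertices are {api, web, auth}.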